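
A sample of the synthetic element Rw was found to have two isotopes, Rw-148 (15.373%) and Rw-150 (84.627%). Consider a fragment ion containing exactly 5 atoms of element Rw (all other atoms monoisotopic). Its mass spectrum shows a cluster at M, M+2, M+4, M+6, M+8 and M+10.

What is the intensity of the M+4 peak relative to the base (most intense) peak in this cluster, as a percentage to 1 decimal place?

Binomial terms of (0.15373 + 0.84627)^5: M 0.0001, M+2 0.0024, M+4 0.0260, M+6 0.1432, M+8 0.3942, M+10 0.4341 → M+10 is the base peak.
P(M+10) = C(5,5) × 0.15373^0 × 0.84627^5 = 1 × 1.0000 × 0.43405496 = 0.434055 (base)
P(M+4) = C(5,2) × 0.15373^3 × 0.84627^2 = 10 × 0.00363309 × 0.71617291 = 0.026019
Relative intensity = 0.026019 / 0.434055 × 100 = 6.0

6.0%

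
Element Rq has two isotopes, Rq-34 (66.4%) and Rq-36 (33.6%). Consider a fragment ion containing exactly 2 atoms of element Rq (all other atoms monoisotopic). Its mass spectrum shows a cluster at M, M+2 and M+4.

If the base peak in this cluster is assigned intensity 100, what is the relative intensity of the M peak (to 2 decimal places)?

98.81

Binomial terms of (0.664 + 0.336)^2: M 0.4409, M+2 0.4462, M+4 0.1129 → M+2 is the base peak.
P(M+2) = C(2,1) × 0.664^1 × 0.336^1 = 2 × 0.6640 × 0.3360 = 0.446208 (base)
P(M) = C(2,0) × 0.664^2 × 0.336^0 = 1 × 0.440896 × 1.0000 = 0.440896
Relative intensity = 0.440896 / 0.446208 × 100 = 98.81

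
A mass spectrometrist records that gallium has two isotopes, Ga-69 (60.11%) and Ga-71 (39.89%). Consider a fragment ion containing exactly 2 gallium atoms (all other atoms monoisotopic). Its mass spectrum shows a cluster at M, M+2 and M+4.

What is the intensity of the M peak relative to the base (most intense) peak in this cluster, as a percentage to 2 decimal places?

Binomial terms of (0.6011 + 0.3989)^2: M 0.3613, M+2 0.4796, M+4 0.1591 → M+2 is the base peak.
P(M+2) = C(2,1) × 0.6011^1 × 0.3989^1 = 2 × 0.6011 × 0.3989 = 0.479558 (base)
P(M) = C(2,0) × 0.6011^2 × 0.3989^0 = 1 × 0.36132121 × 1.0000 = 0.361321
Relative intensity = 0.361321 / 0.479558 × 100 = 75.34

75.34%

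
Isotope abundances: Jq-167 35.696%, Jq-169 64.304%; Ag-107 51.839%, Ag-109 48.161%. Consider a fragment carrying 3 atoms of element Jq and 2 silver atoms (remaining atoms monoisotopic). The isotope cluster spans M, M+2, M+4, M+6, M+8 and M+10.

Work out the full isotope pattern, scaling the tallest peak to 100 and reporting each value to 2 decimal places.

3.50 : 25.39 : 72.17 : 100.00 : 67.36 : 17.64

Element Jq pattern (n=3): 0.045484 : 0.24580932 : 0.44280935 : 0.26589732
Silver pattern (n=2): 0.26872819 : 0.49932362 : 0.23194819
Convolve the two distributions (both contribute in 2-u steps):
  M: 0.045484×0.26872819 = 0.012223
  M+2: 0.045484×0.49932362 + 0.24580932×0.26872819 = 0.088767
  M+4: 0.045484×0.23194819 + 0.24580932×0.49932362 + 0.44280935×0.26872819 = 0.252284
  M+6: 0.24580932×0.23194819 + 0.44280935×0.49932362 + 0.26589732×0.26872819 = 0.349574
  M+8: 0.44280935×0.23194819 + 0.26589732×0.49932362 = 0.235478
  M+10: 0.26589732×0.23194819 = 0.061674
Scale to base peak (0.349574) = 100: 3.50 : 25.39 : 72.17 : 100.00 : 67.36 : 17.64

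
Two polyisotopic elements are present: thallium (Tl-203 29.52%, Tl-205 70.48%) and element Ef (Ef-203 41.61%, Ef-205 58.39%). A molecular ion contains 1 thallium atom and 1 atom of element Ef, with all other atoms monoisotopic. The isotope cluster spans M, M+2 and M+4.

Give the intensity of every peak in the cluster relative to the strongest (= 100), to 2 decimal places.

Thallium pattern (n=1): 0.2952 : 0.7048
Element Ef pattern (n=1): 0.4161 : 0.5839
Convolve the two distributions (both contribute in 2-u steps):
  M: 0.2952×0.4161 = 0.122833
  M+2: 0.2952×0.5839 + 0.7048×0.4161 = 0.465635
  M+4: 0.7048×0.5839 = 0.411533
Scale to base peak (0.465635) = 100: 26.38 : 100.00 : 88.38

26.38 : 100.00 : 88.38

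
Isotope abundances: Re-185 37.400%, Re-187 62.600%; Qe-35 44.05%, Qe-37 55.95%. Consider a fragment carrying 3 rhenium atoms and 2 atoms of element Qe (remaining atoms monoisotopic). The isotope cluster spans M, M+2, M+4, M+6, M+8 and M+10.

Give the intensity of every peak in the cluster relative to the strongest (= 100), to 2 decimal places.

2.93 : 22.15 : 66.71 : 100.00 : 74.61 : 22.16

Rhenium pattern (n=3): 0.05231362 : 0.26268713 : 0.43968487 : 0.24531438
Element Qe pattern (n=2): 0.19404025 : 0.4929195 : 0.31304025
Convolve the two distributions (both contribute in 2-u steps):
  M: 0.05231362×0.19404025 = 0.010151
  M+2: 0.05231362×0.4929195 + 0.26268713×0.19404025 = 0.076758
  M+4: 0.05231362×0.31304025 + 0.26268713×0.4929195 + 0.43968487×0.19404025 = 0.231176
  M+6: 0.26268713×0.31304025 + 0.43968487×0.4929195 + 0.24531438×0.19404025 = 0.346562
  M+8: 0.43968487×0.31304025 + 0.24531438×0.4929195 = 0.258559
  M+10: 0.24531438×0.31304025 = 0.076793
Scale to base peak (0.346562) = 100: 2.93 : 22.15 : 66.71 : 100.00 : 74.61 : 22.16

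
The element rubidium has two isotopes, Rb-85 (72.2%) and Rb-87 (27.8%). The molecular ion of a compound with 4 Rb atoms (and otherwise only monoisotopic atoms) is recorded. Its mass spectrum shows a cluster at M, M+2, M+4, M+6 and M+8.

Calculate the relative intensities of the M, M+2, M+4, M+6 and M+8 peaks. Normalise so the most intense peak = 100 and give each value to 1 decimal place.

Expanding (0.722 + 0.278)^4:
P(M) = 0.722^4 = 0.271737
P(M+2) = 4 × 0.722^3 × 0.278^1 = 0.418520
P(M+4) = 6 × 0.722^2 × 0.278^2 = 0.241721
P(M+6) = 4 × 0.722^1 × 0.278^3 = 0.062049
P(M+8) = 0.278^4 = 0.005973
The M+2 peak is largest (0.418520); scaling to 100 gives 64.9 : 100.0 : 57.8 : 14.8 : 1.4.

64.9 : 100.0 : 57.8 : 14.8 : 1.4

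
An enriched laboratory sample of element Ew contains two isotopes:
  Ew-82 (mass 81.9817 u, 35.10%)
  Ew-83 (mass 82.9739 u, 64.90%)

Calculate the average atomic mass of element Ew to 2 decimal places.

Weight each isotope mass by its fractional abundance: 0.3510 × 81.9817 + 0.6490 × 82.9739
= 28.77558 + 53.85006 = 82.62564 u

82.63 u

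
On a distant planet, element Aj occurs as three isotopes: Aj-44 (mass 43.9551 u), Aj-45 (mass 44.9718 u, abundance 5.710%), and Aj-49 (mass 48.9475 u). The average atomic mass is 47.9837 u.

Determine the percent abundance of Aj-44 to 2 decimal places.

14.76%

Let x and y be the fractions of Aj-44 and Aj-49. Then x + y = 1 − 0.05710 = 0.94290 and 43.9551x + 48.9475y = 47.9837 − 0.05710×44.9718 = 45.41581022.
Substituting: 43.9551x + 48.9475(0.94290 − x) = 45.41581022
(43.9551 − 48.9475)x = -0.73678753  ⇒  x = 0.14758, y = 0.79532
Aj-44: 14.76%, Aj-49: 79.53%.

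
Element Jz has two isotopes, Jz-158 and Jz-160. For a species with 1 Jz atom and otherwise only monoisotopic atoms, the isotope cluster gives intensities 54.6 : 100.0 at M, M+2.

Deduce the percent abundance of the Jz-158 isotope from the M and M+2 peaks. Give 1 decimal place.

If p is the fraction of Jz that is Jz-158, then I(M+2)/I(M) = [C(1,1)·p^0·(1−p)] / p^1 = 1·(1−p)/p = 100.0/54.6 = 1.8315
(1−p)/p = 1.8315/1 = 1.8315  ⇒  p = 1/(1 + 1.8315) = 0.3532
Jz-158: 35.3%, Jz-160: 64.7%.

35.3%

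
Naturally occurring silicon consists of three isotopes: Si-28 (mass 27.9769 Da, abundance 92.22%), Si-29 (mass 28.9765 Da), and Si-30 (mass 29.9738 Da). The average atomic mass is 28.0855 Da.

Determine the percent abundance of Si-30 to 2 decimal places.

3.09%

Let x and y be the fractions of Si-29 and Si-30. Then x + y = 1 − 0.9222 = 0.0778 and 28.9765x + 29.9738y = 28.0855 − 0.9222×27.9769 = 2.28520282.
Substituting: 28.9765x + 29.9738(0.0778 − x) = 2.28520282
(28.9765 − 29.9738)x = -0.04675882  ⇒  x = 0.04689, y = 0.03091
Si-29: 4.69%, Si-30: 3.09%.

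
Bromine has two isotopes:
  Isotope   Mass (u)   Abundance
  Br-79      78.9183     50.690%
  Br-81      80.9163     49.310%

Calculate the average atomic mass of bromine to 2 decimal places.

79.90 u

Ar = Σ fᵢ·mᵢ = 0.50690 × 78.9183 + 0.49310 × 80.9163
= 40.00369 + 39.89983 = 79.90352 u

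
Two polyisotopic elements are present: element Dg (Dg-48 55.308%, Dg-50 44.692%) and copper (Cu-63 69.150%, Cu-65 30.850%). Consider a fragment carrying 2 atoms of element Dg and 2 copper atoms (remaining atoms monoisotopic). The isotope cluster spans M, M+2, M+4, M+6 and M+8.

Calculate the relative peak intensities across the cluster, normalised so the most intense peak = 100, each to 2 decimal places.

Element Dg pattern (n=2): 0.30589749 : 0.49436503 : 0.19973749
Copper pattern (n=2): 0.47817225 : 0.4266555 : 0.09517225
Convolve the two distributions (both contribute in 2-u steps):
  M: 0.30589749×0.47817225 = 0.146272
  M+2: 0.30589749×0.4266555 + 0.49436503×0.47817225 = 0.366904
  M+4: 0.30589749×0.09517225 + 0.49436503×0.4266555 + 0.19973749×0.47817225 = 0.335545
  M+6: 0.49436503×0.09517225 + 0.19973749×0.4266555 = 0.132269
  M+8: 0.19973749×0.09517225 = 0.019009
Scale to base peak (0.366904) = 100: 39.87 : 100.00 : 91.45 : 36.05 : 5.18

39.87 : 100.00 : 91.45 : 36.05 : 5.18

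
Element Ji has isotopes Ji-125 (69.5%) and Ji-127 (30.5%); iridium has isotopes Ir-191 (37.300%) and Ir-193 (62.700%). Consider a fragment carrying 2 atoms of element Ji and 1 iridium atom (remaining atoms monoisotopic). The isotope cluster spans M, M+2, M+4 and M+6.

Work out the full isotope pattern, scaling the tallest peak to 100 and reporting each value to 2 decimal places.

39.08 : 100.00 : 65.19 : 12.65

Element Ji pattern (n=2): 0.483025 : 0.42395 : 0.093025
Iridium pattern (n=1): 0.3730 : 0.6270
Convolve the two distributions (both contribute in 2-u steps):
  M: 0.483025×0.3730 = 0.180168
  M+2: 0.483025×0.6270 + 0.42395×0.3730 = 0.460990
  M+4: 0.42395×0.6270 + 0.093025×0.3730 = 0.300515
  M+6: 0.093025×0.6270 = 0.058327
Scale to base peak (0.460990) = 100: 39.08 : 100.00 : 65.19 : 12.65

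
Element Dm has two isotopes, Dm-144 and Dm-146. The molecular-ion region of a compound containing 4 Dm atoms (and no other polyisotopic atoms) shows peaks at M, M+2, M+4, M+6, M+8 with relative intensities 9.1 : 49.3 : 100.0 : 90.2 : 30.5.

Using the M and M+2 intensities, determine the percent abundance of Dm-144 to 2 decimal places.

42.47%

If p is the fraction of Dm that is Dm-144, then I(M+2)/I(M) = [C(4,1)·p^3·(1−p)] / p^4 = 4·(1−p)/p = 49.3/9.1 = 5.4176
(1−p)/p = 5.4176/4 = 1.3544  ⇒  p = 1/(1 + 1.3544) = 0.4247
Dm-144: 42.47%, Dm-146: 57.53%.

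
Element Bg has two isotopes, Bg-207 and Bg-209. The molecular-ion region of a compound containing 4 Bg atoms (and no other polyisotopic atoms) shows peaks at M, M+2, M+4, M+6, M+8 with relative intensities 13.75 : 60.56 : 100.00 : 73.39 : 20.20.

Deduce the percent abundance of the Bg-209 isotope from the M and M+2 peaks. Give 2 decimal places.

Write p for the Bg-207 fraction. I(M+2)/I(M) = [C(4,1)·p^3·(1−p)] / p^4 = 4·(1−p)/p = 60.56/13.75 = 4.4044
(1−p)/p = 4.4044/4 = 1.1011  ⇒  p = 1/(1 + 1.1011) = 0.4759
Bg-207: 47.59%, Bg-209: 52.41%.

52.41%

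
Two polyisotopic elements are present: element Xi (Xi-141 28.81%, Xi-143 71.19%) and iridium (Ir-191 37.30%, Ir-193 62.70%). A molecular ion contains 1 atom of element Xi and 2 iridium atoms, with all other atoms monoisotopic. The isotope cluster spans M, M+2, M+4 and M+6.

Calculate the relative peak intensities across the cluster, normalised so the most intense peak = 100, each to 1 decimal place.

9.0 : 52.4 : 100.0 : 62.7

Element Xi pattern (n=1): 0.2881 : 0.7119
Iridium pattern (n=2): 0.139129 : 0.467742 : 0.393129
Convolve the two distributions (both contribute in 2-u steps):
  M: 0.2881×0.139129 = 0.040083
  M+2: 0.2881×0.467742 + 0.7119×0.139129 = 0.233802
  M+4: 0.2881×0.393129 + 0.7119×0.467742 = 0.446246
  M+6: 0.7119×0.393129 = 0.279869
Scale to base peak (0.446246) = 100: 9.0 : 52.4 : 100.0 : 62.7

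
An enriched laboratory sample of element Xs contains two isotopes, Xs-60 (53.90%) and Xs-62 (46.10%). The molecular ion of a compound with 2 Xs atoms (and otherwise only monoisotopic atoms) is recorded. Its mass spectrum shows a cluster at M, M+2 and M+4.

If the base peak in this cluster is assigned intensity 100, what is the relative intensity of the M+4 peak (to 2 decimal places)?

42.76

Binomial terms of (0.5390 + 0.4610)^2: M 0.2905, M+2 0.4970, M+4 0.2125 → M+2 is the base peak.
P(M+2) = C(2,1) × 0.5390^1 × 0.4610^1 = 2 × 0.5390 × 0.4610 = 0.496958 (base)
P(M+4) = C(2,2) × 0.5390^0 × 0.4610^2 = 1 × 1.0000 × 0.212521 = 0.212521
Relative intensity = 0.212521 / 0.496958 × 100 = 42.76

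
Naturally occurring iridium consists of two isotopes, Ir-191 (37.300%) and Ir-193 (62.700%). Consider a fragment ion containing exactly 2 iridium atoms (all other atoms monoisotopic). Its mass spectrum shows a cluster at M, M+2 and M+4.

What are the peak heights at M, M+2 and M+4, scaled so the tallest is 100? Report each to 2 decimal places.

Expanding (0.37300 + 0.62700)^2:
P(M) = 0.37300^2 = 0.139129
P(M+2) = 2 × 0.37300^1 × 0.62700^1 = 0.467742
P(M+4) = 0.62700^2 = 0.393129
The M+2 peak is largest (0.467742); scaling to 100 gives 29.74 : 100.00 : 84.05.

29.74 : 100.00 : 84.05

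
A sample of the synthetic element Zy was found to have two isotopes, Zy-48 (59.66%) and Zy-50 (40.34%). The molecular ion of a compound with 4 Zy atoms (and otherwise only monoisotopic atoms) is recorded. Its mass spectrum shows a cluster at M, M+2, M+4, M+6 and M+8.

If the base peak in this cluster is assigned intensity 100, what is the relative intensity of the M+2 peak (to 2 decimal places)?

98.60

(0.5966 + 0.4034)^4 gives M 0.1267, M+2 0.3426, M+4 0.3475, M+6 0.1567, M+8 0.0265; the largest is M+4.
P(M+4) = C(4,2) × 0.5966^2 × 0.4034^2 = 6 × 0.35593156 × 0.16273156 = 0.347528 (base)
P(M+2) = C(4,1) × 0.5966^3 × 0.4034^1 = 4 × 0.21234877 × 0.4034 = 0.342646
Relative intensity = 0.342646 / 0.347528 × 100 = 98.60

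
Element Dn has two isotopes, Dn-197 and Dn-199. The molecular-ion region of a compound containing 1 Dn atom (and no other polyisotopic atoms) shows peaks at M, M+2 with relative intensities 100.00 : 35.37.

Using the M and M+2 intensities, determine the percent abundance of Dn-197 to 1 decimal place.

If p is the fraction of Dn that is Dn-197, then I(M+2)/I(M) = [C(1,1)·p^0·(1−p)] / p^1 = 1·(1−p)/p = 35.37/100.00 = 0.3537
(1−p)/p = 0.3537/1 = 0.3537  ⇒  p = 1/(1 + 0.3537) = 0.7387
Dn-197: 73.9%, Dn-199: 26.1%.

73.9%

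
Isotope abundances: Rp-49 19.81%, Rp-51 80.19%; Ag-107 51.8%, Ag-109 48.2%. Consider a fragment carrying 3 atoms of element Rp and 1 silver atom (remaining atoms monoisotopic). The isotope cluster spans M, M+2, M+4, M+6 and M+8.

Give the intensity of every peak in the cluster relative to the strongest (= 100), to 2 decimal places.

0.89 : 11.67 : 53.95 : 100.00 : 55.07

Element Rp pattern (n=3): 0.00777416 : 0.09440835 : 0.38216082 : 0.51565667
Silver pattern (n=1): 0.5180 : 0.4820
Convolve the two distributions (both contribute in 2-u steps):
  M: 0.00777416×0.5180 = 0.004027
  M+2: 0.00777416×0.4820 + 0.09440835×0.5180 = 0.052651
  M+4: 0.09440835×0.4820 + 0.38216082×0.5180 = 0.243464
  M+6: 0.38216082×0.4820 + 0.51565667×0.5180 = 0.451312
  M+8: 0.51565667×0.4820 = 0.248547
Scale to base peak (0.451312) = 100: 0.89 : 11.67 : 53.95 : 100.00 : 55.07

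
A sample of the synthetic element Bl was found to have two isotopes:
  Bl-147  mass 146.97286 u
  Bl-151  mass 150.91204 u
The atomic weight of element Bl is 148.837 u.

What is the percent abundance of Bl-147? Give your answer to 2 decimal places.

52.68%

Let x be the fractional abundance of Bl-147; then Bl-151 has abundance 1 − x.
146.97286·x + 150.91204·(1 − x) = 148.837
(146.97286 − 150.91204)·x = 148.837 − 150.91204
x = -2.07504 / -3.93918 = 0.52677 → 52.68% Bl-147, 47.32% Bl-151.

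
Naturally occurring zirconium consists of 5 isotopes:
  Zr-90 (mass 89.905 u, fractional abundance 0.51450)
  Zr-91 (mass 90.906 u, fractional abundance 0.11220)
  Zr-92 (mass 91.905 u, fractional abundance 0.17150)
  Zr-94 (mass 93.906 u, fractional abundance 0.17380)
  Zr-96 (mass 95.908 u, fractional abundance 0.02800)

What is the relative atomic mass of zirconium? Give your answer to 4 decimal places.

91.2238 u

Weight each isotope mass by its fractional abundance: 0.51450 × 89.905 + 0.11220 × 90.906 + 0.17150 × 91.905 + 0.17380 × 93.906 + 0.02800 × 95.908
= 46.25612 + 10.19965 + 15.76171 + 16.32086 + 2.68542 = 91.22376 u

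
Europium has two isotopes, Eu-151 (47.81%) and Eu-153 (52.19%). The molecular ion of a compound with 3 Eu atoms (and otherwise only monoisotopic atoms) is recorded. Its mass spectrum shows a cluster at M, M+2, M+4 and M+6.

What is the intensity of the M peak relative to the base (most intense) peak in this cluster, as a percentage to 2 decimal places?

27.97%

Binomial terms of (0.4781 + 0.5219)^3: M 0.1093, M+2 0.3579, M+4 0.3907, M+6 0.1422 → M+4 is the base peak.
P(M+4) = C(3,2) × 0.4781^1 × 0.5219^2 = 3 × 0.4781 × 0.27237961 = 0.390674 (base)
P(M) = C(3,0) × 0.4781^3 × 0.5219^0 = 1 × 0.10928391 × 1.0000 = 0.109284
Relative intensity = 0.109284 / 0.390674 × 100 = 27.97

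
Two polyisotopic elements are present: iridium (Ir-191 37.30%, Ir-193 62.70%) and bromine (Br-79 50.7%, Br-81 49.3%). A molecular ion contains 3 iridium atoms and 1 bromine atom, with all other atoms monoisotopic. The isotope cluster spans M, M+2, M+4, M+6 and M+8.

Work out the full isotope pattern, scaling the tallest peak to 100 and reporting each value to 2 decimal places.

Iridium pattern (n=3): 0.05189512 : 0.26170165 : 0.43991135 : 0.24649188
Bromine pattern (n=1): 0.5070 : 0.4930
Convolve the two distributions (both contribute in 2-u steps):
  M: 0.05189512×0.5070 = 0.026311
  M+2: 0.05189512×0.4930 + 0.26170165×0.5070 = 0.158267
  M+4: 0.26170165×0.4930 + 0.43991135×0.5070 = 0.352054
  M+6: 0.43991135×0.4930 + 0.24649188×0.5070 = 0.341848
  M+8: 0.24649188×0.4930 = 0.121520
Scale to base peak (0.352054) = 100: 7.47 : 44.96 : 100.00 : 97.10 : 34.52

7.47 : 44.96 : 100.00 : 97.10 : 34.52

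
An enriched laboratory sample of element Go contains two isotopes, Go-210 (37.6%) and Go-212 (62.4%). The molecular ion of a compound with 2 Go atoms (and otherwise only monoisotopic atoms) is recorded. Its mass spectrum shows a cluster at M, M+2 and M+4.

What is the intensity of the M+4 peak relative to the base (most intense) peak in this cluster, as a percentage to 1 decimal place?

83.0%

Binomial terms of (0.376 + 0.624)^2: M 0.1414, M+2 0.4692, M+4 0.3894 → M+2 is the base peak.
P(M+2) = C(2,1) × 0.376^1 × 0.624^1 = 2 × 0.3760 × 0.6240 = 0.469248 (base)
P(M+4) = C(2,2) × 0.376^0 × 0.624^2 = 1 × 1.0000 × 0.389376 = 0.389376
Relative intensity = 0.389376 / 0.469248 × 100 = 83.0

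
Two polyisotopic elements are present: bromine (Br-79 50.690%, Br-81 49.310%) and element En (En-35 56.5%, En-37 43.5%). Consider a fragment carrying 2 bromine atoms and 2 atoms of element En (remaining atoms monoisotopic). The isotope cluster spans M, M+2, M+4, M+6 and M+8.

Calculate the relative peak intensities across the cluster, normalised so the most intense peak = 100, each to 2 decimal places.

22.05 : 76.86 : 100.00 : 57.56 : 12.37

Bromine pattern (n=2): 0.25694761 : 0.49990478 : 0.24314761
Element En pattern (n=2): 0.319225 : 0.49155 : 0.189225
Convolve the two distributions (both contribute in 2-u steps):
  M: 0.25694761×0.319225 = 0.082024
  M+2: 0.25694761×0.49155 + 0.49990478×0.319225 = 0.285885
  M+4: 0.25694761×0.189225 + 0.49990478×0.49155 + 0.24314761×0.319225 = 0.371968
  M+6: 0.49990478×0.189225 + 0.24314761×0.49155 = 0.214114
  M+8: 0.24314761×0.189225 = 0.046010
Scale to base peak (0.371968) = 100: 22.05 : 76.86 : 100.00 : 57.56 : 12.37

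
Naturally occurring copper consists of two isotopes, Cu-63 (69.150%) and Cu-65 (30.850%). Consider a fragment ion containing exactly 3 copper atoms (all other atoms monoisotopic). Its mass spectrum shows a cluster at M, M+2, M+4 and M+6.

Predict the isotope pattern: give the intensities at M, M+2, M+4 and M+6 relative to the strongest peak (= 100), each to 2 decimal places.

74.72 : 100.00 : 44.61 : 6.63

Each Cu atom is independently Cu-63 (p = 0.69150) or Cu-65 (q = 0.30850); the cluster is the binomial expansion (p + q)^3.
P(M) = 0.69150^3 = 0.330656
P(M+2) = 3 × 0.69150^2 × 0.30850^1 = 0.442548
P(M+4) = 3 × 0.69150^1 × 0.30850^2 = 0.197435
P(M+6) = 0.30850^3 = 0.029361
The M+2 peak is largest (0.442548); scaling to 100 gives 74.72 : 100.00 : 44.61 : 6.63.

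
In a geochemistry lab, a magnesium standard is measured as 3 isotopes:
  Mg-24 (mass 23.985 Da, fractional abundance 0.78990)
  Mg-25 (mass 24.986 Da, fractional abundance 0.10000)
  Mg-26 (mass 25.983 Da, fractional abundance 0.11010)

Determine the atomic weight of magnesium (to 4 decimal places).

Weight each isotope mass by its fractional abundance: 0.78990 × 23.985 + 0.10000 × 24.986 + 0.11010 × 25.983
= 18.94575 + 2.49860 + 2.86073 = 24.30508 Da

24.3051 Da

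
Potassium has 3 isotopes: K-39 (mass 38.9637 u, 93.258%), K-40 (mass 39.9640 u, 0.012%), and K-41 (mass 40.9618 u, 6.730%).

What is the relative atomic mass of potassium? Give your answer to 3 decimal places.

Weight each isotope mass by its fractional abundance: 0.93258 × 38.9637 + 0.00012 × 39.9640 + 0.06730 × 40.9618
= 36.33677 + 0.00480 + 2.75673 = 39.09830 u

39.098 u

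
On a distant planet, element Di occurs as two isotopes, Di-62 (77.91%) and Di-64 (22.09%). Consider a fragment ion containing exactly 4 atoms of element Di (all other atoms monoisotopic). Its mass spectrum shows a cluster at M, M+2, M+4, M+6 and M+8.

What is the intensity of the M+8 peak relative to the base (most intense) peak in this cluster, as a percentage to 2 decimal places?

Term probabilities: M 0.3684, M+2 0.4179, M+4 0.1777, M+6 0.0336, M+8 0.0024. Base peak = M+2.
P(M+2) = C(4,1) × 0.7791^3 × 0.2209^1 = 4 × 0.47291121 × 0.2209 = 0.417864 (base)
P(M+8) = C(4,4) × 0.7791^0 × 0.2209^4 = 1 × 1.0000 × 0.00238113 = 0.002381
Relative intensity = 0.002381 / 0.417864 × 100 = 0.57

0.57%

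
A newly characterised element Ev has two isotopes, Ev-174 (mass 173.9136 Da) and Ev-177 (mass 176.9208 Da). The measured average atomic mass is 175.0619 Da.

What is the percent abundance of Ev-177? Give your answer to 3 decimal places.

Let x be the fractional abundance of Ev-174; then Ev-177 has abundance 1 − x.
173.9136·x + 176.9208·(1 − x) = 175.0619
(173.9136 − 176.9208)·x = 175.0619 − 176.9208
x = -1.8589 / -3.0072 = 0.61815 → 61.815% Ev-174, 38.185% Ev-177.

38.185%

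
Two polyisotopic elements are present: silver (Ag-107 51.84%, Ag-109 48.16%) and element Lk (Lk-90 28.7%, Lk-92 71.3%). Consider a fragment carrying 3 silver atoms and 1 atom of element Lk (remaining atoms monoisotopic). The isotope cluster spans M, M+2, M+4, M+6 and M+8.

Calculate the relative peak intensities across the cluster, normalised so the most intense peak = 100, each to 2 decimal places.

10.51 : 55.41 : 100.00 : 76.04 : 20.94

Silver pattern (n=3): 0.13931407 : 0.38827347 : 0.36071085 : 0.11170161
Element Lk pattern (n=1): 0.2870 : 0.7130
Convolve the two distributions (both contribute in 2-u steps):
  M: 0.13931407×0.2870 = 0.039983
  M+2: 0.13931407×0.7130 + 0.38827347×0.2870 = 0.210765
  M+4: 0.38827347×0.7130 + 0.36071085×0.2870 = 0.380363
  M+6: 0.36071085×0.7130 + 0.11170161×0.2870 = 0.289245
  M+8: 0.11170161×0.7130 = 0.079643
Scale to base peak (0.380363) = 100: 10.51 : 55.41 : 100.00 : 76.04 : 20.94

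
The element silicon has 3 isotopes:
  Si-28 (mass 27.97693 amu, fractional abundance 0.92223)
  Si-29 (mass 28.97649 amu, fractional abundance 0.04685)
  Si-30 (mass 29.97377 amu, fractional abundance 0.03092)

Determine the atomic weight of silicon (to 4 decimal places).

The abundance-weighted mean is 0.92223 × 27.97693 + 0.04685 × 28.97649 + 0.03092 × 29.97377
= 25.801164 + 1.357549 + 0.926789 = 28.085502 amu

28.0855 amu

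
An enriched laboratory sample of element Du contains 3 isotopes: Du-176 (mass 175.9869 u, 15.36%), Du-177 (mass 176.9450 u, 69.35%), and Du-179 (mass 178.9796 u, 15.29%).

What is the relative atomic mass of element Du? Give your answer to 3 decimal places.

The abundance-weighted mean is 0.1536 × 175.9869 + 0.6935 × 176.9450 + 0.1529 × 178.9796
= 27.03159 + 122.71136 + 27.36598 = 177.10893 u

177.109 u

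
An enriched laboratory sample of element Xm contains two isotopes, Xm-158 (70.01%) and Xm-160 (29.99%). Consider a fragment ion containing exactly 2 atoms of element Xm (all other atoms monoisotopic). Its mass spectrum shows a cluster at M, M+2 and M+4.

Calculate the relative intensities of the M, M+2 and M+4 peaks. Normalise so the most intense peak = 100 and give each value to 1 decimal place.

100.0 : 85.7 : 18.3

Expanding (0.7001 + 0.2999)^2:
P(M) = 0.7001^2 = 0.490140
P(M+2) = 2 × 0.7001^1 × 0.2999^1 = 0.419920
P(M+4) = 0.2999^2 = 0.089940
The M peak is largest (0.490140); scaling to 100 gives 100.0 : 85.7 : 18.3.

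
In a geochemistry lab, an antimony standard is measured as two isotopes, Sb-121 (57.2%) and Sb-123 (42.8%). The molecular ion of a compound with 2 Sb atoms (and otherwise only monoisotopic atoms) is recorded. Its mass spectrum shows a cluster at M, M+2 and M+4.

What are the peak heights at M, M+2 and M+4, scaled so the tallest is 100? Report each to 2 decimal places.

66.82 : 100.00 : 37.41

Expanding (0.572 + 0.428)^2:
P(M) = 0.572^2 = 0.327184
P(M+2) = 2 × 0.572^1 × 0.428^1 = 0.489632
P(M+4) = 0.428^2 = 0.183184
The M+2 peak is largest (0.489632); scaling to 100 gives 66.82 : 100.00 : 37.41.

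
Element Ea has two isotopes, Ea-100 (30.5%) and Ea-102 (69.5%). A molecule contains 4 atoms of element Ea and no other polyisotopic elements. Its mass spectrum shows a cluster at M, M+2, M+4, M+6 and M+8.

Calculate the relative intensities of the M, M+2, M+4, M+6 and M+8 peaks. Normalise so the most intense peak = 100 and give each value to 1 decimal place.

The 4 Ea atoms are independent, so intensities follow the terms of (0.305 + 0.695)^4.
P(M) = 0.305^4 = 0.008654
P(M+2) = 4 × 0.305^3 × 0.695^1 = 0.078876
P(M+4) = 6 × 0.305^2 × 0.695^2 = 0.269600
P(M+6) = 4 × 0.305^1 × 0.695^3 = 0.409557
P(M+8) = 0.695^4 = 0.233313
The M+6 peak is largest (0.409557); scaling to 100 gives 2.1 : 19.3 : 65.8 : 100.0 : 57.0.

2.1 : 19.3 : 65.8 : 100.0 : 57.0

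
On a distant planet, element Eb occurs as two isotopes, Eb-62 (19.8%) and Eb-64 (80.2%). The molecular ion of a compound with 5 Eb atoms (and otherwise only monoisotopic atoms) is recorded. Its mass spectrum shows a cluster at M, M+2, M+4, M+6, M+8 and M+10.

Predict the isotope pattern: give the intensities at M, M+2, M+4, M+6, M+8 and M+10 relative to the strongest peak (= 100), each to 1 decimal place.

Expanding (0.198 + 0.802)^5:
P(M) = 0.198^5 = 0.000304
P(M+2) = 5 × 0.198^4 × 0.802^1 = 0.006163
P(M+4) = 10 × 0.198^3 × 0.802^2 = 0.049928
P(M+6) = 10 × 0.198^2 × 0.802^3 = 0.202234
P(M+8) = 5 × 0.198^1 × 0.802^4 = 0.409574
P(M+10) = 0.802^5 = 0.331797
The M+8 peak is largest (0.409574); scaling to 100 gives 0.1 : 1.5 : 12.2 : 49.4 : 100.0 : 81.0.

0.1 : 1.5 : 12.2 : 49.4 : 100.0 : 81.0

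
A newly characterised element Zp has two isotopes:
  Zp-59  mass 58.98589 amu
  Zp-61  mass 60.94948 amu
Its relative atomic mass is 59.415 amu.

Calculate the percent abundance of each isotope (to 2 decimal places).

With x = fraction of Zp-59 (so Zp-61 is 1 − x):
58.98589·x + 60.94948·(1 − x) = 59.415
(58.98589 − 60.94948)·x = 59.415 − 60.94948
x = -1.53448 / -1.96359 = 0.78147 → 78.15% Zp-59, 21.85% Zp-61.

Zp-59: 78.15%, Zp-61: 21.85%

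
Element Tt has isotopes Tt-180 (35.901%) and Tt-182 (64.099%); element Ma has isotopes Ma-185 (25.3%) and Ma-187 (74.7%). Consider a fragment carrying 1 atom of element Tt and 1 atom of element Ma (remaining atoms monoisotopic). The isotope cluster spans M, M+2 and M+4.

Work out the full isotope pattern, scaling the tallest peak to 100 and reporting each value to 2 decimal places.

18.97 : 89.88 : 100.00

Element Tt pattern (n=1): 0.35901 : 0.64099
Element Ma pattern (n=1): 0.2530 : 0.7470
Convolve the two distributions (both contribute in 2-u steps):
  M: 0.35901×0.2530 = 0.090830
  M+2: 0.35901×0.7470 + 0.64099×0.2530 = 0.430351
  M+4: 0.64099×0.7470 = 0.478820
Scale to base peak (0.478820) = 100: 18.97 : 89.88 : 100.00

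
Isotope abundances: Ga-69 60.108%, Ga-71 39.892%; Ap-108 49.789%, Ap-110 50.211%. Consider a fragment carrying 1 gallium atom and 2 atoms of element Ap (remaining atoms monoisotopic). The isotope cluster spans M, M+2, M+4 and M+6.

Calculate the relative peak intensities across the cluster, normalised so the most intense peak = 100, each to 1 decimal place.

37.3 : 100.0 : 87.9 : 25.2

Gallium pattern (n=1): 0.60108 : 0.39892
Element Ap pattern (n=2): 0.24789445 : 0.4999911 : 0.25211445
Convolve the two distributions (both contribute in 2-u steps):
  M: 0.60108×0.24789445 = 0.149004
  M+2: 0.60108×0.4999911 + 0.39892×0.24789445 = 0.399425
  M+4: 0.60108×0.25211445 + 0.39892×0.4999911 = 0.350997
  M+6: 0.39892×0.25211445 = 0.100573
Scale to base peak (0.399425) = 100: 37.3 : 100.0 : 87.9 : 25.2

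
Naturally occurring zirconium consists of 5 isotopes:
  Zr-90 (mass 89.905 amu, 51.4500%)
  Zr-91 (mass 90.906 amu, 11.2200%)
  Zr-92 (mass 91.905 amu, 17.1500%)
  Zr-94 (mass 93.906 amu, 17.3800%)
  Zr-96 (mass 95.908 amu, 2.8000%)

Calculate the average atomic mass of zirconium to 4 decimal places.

Ar = Σ fᵢ·mᵢ = 0.514500 × 89.905 + 0.112200 × 90.906 + 0.171500 × 91.905 + 0.173800 × 93.906 + 0.028000 × 95.908
= 46.25612 + 10.19965 + 15.76171 + 16.32086 + 2.68542 = 91.22376 amu

91.2238 amu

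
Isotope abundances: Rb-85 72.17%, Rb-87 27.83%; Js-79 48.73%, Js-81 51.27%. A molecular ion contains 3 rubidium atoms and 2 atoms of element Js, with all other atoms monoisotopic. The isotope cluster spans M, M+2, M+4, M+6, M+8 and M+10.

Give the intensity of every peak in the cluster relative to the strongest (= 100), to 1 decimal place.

Rubidium pattern (n=3): 0.37589809 : 0.43485841 : 0.16768892 : 0.02155458
Element Js pattern (n=2): 0.23746129 : 0.49967742 : 0.26286129
Convolve the two distributions (both contribute in 2-u steps):
  M: 0.37589809×0.23746129 = 0.089261
  M+2: 0.37589809×0.49967742 + 0.43485841×0.23746129 = 0.291090
  M+4: 0.37589809×0.26286129 + 0.43485841×0.49967742 + 0.16768892×0.23746129 = 0.355918
  M+6: 0.43485841×0.26286129 + 0.16768892×0.49967742 + 0.02155458×0.23746129 = 0.203216
  M+8: 0.16768892×0.26286129 + 0.02155458×0.49967742 = 0.054849
  M+10: 0.02155458×0.26286129 = 0.005666
Scale to base peak (0.355918) = 100: 25.1 : 81.8 : 100.0 : 57.1 : 15.4 : 1.6

25.1 : 81.8 : 100.0 : 57.1 : 15.4 : 1.6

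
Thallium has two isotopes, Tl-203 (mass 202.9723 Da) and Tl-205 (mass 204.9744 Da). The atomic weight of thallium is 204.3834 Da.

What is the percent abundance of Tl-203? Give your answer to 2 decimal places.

29.52%

Writing the weighted mean with unknown fraction x of Tl-203:
202.9723·x + 204.9744·(1 − x) = 204.3834
(202.9723 − 204.9744)·x = 204.3834 − 204.9744
x = -0.5910 / -2.0021 = 0.29519 → 29.52% Tl-203, 70.48% Tl-205.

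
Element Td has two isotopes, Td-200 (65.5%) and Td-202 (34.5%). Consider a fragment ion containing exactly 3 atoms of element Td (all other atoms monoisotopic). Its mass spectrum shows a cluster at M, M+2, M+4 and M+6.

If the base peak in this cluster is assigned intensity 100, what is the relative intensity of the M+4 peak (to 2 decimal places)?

52.67

(0.655 + 0.345)^3 gives M 0.2810, M+2 0.4440, M+4 0.2339, M+6 0.0411; the largest is M+2.
P(M+2) = C(3,1) × 0.655^2 × 0.345^1 = 3 × 0.429025 × 0.3450 = 0.444041 (base)
P(M+4) = C(3,2) × 0.655^1 × 0.345^2 = 3 × 0.6550 × 0.119025 = 0.233884
Relative intensity = 0.233884 / 0.444041 × 100 = 52.67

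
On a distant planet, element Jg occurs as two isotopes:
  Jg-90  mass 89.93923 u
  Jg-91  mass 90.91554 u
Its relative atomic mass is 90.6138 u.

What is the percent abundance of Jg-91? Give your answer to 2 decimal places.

With x = fraction of Jg-90 (so Jg-91 is 1 − x):
89.93923·x + 90.91554·(1 − x) = 90.6138
(89.93923 − 90.91554)·x = 90.6138 − 90.91554
x = -0.30174 / -0.97631 = 0.30906 → 30.91% Jg-90, 69.09% Jg-91.

69.09%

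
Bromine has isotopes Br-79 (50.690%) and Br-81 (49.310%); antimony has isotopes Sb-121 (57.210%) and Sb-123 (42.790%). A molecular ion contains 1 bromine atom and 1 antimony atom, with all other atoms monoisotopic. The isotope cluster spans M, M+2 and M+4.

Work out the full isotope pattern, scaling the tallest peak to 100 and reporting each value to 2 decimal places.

Bromine pattern (n=1): 0.5069 : 0.4931
Antimony pattern (n=1): 0.5721 : 0.4279
Convolve the two distributions (both contribute in 2-u steps):
  M: 0.5069×0.5721 = 0.289997
  M+2: 0.5069×0.4279 + 0.4931×0.5721 = 0.499005
  M+4: 0.4931×0.4279 = 0.210997
Scale to base peak (0.499005) = 100: 58.12 : 100.00 : 42.28

58.12 : 100.00 : 42.28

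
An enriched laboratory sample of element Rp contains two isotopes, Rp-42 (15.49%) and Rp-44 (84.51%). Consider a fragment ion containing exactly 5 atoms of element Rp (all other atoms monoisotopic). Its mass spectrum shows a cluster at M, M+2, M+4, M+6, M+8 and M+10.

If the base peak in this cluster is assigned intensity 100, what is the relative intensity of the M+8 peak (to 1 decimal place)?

(0.1549 + 0.8451)^5 gives M 0.0001, M+2 0.0024, M+4 0.0265, M+6 0.1448, M+8 0.3951, M+10 0.4311; the largest is M+10.
P(M+10) = C(5,5) × 0.1549^0 × 0.8451^5 = 1 × 1.0000 × 0.43106276 = 0.431063 (base)
P(M+8) = C(5,4) × 0.1549^1 × 0.8451^4 = 5 × 0.1549 × 0.51007308 = 0.395052
Relative intensity = 0.395052 / 0.431063 × 100 = 91.6

91.6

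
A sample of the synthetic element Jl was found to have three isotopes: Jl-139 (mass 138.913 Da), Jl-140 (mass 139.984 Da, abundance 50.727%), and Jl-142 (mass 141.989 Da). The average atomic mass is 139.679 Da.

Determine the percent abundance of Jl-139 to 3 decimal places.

Let x and y be the fractions of Jl-139 and Jl-142. Then x + y = 1 − 0.50727 = 0.49273 and 138.913x + 141.989y = 139.679 − 0.50727×139.984 = 68.66931632.
Substituting: 138.913x + 141.989(0.49273 − x) = 68.66931632
(138.913 − 141.989)x = -1.29292365  ⇒  x = 0.42033, y = 0.07240
Jl-139: 42.033%, Jl-142: 7.240%.

42.033%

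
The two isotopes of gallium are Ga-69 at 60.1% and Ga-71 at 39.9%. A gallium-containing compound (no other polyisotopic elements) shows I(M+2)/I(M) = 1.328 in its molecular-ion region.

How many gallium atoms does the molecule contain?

With n Ga atoms, P(M+2)/P(M) = C(n,1)·p^(n−1)q / p^n = n·q/p = n · 0.399/0.601.
n = 1.328 × 0.601/0.399 = 2.00 ≈ 2

2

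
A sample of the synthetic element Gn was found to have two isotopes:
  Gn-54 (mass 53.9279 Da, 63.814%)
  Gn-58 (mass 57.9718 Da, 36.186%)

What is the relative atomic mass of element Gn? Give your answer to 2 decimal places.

Weight each isotope mass by its fractional abundance: 0.63814 × 53.9279 + 0.36186 × 57.9718
= 34.41355 + 20.97768 = 55.39123 Da

55.39 Da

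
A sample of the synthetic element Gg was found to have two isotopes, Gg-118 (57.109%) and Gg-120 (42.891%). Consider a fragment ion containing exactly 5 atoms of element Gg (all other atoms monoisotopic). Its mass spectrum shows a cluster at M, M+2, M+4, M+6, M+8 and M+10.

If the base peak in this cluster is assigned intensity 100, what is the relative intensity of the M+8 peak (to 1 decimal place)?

28.2

Term probabilities: M 0.0607, M+2 0.2281, M+4 0.3426, M+6 0.2573, M+8 0.0966, M+10 0.0145. Base peak = M+4.
P(M+4) = C(5,2) × 0.57109^3 × 0.42891^2 = 10 × 0.18625746 × 0.18396379 = 0.342646 (base)
P(M+8) = C(5,4) × 0.57109^1 × 0.42891^4 = 5 × 0.57109 × 0.03384268 = 0.096636
Relative intensity = 0.096636 / 0.342646 × 100 = 28.2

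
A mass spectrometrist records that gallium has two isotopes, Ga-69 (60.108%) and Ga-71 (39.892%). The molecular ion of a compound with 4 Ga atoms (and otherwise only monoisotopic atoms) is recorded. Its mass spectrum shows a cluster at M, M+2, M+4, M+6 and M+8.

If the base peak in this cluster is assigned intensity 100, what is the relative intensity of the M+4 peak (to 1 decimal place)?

99.6

Binomial terms of (0.60108 + 0.39892)^4: M 0.1305, M+2 0.3465, M+4 0.3450, M+6 0.1526, M+8 0.0253 → M+2 is the base peak.
P(M+2) = C(4,1) × 0.60108^3 × 0.39892^1 = 4 × 0.2171685 × 0.39892 = 0.346531 (base)
P(M+4) = C(4,2) × 0.60108^2 × 0.39892^2 = 6 × 0.36129717 × 0.15913717 = 0.344975
Relative intensity = 0.344975 / 0.346531 × 100 = 99.6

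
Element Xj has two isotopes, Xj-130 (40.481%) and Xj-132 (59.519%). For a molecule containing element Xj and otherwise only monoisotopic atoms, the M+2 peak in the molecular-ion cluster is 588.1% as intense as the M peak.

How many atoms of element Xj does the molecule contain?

4

With n Xj atoms, P(M+2)/P(M) = C(n,1)·p^(n−1)q / p^n = n·q/p = n · 0.59519/0.40481.
n = 5.881 × 0.40481/0.59519 = 4.00 ≈ 4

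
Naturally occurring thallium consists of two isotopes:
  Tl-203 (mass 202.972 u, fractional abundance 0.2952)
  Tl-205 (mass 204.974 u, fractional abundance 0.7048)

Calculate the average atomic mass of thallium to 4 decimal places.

The abundance-weighted mean is 0.2952 × 202.972 + 0.7048 × 204.974
= 59.91733 + 144.46568 = 204.38301 u

204.3830 u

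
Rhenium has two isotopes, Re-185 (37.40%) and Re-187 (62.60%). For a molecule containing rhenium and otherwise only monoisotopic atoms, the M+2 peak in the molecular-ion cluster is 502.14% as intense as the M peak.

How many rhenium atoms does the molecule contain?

The M+2/M ratio from n Re atoms is n · q/p = n · 0.6260/0.3740.
n = 5.0214 × 0.3740/0.6260 = 3.00 ≈ 3

3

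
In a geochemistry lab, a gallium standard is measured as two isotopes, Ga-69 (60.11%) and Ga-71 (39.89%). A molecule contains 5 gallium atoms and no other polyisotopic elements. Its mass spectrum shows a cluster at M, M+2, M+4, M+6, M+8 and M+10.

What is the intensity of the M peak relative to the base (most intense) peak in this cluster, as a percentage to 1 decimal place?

22.7%

Binomial terms of (0.6011 + 0.3989)^5: M 0.0785, M+2 0.2604, M+4 0.3456, M+6 0.2293, M+8 0.0761, M+10 0.0101 → M+4 is the base peak.
P(M+4) = C(5,2) × 0.6011^3 × 0.3989^2 = 10 × 0.21719018 × 0.15912121 = 0.345596 (base)
P(M) = C(5,0) × 0.6011^5 × 0.3989^0 = 1 × 0.07847542 × 1.0000 = 0.078475
Relative intensity = 0.078475 / 0.345596 × 100 = 22.7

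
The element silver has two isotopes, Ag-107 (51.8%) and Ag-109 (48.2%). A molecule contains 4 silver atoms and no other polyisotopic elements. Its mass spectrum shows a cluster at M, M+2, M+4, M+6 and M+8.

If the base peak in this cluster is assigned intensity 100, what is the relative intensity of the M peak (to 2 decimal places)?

19.25

Term probabilities: M 0.0720, M+2 0.2680, M+4 0.3740, M+6 0.2320, M+8 0.0540. Base peak = M+4.
P(M+4) = C(4,2) × 0.518^2 × 0.482^2 = 6 × 0.268324 × 0.232324 = 0.374029 (base)
P(M) = C(4,0) × 0.518^4 × 0.482^0 = 1 × 0.07199777 × 1.0000 = 0.071998
Relative intensity = 0.071998 / 0.374029 × 100 = 19.25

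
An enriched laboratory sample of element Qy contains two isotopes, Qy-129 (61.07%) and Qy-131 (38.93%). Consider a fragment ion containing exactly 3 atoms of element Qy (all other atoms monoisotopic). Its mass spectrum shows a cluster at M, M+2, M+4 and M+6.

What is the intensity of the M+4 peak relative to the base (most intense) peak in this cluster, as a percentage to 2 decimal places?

(0.6107 + 0.3893)^3 gives M 0.2278, M+2 0.4356, M+4 0.2777, M+6 0.0590; the largest is M+2.
P(M+2) = C(3,1) × 0.6107^2 × 0.3893^1 = 3 × 0.37295449 × 0.3893 = 0.435574 (base)
P(M+4) = C(3,2) × 0.6107^1 × 0.3893^2 = 3 × 0.6107 × 0.15155449 = 0.277663
Relative intensity = 0.277663 / 0.435574 × 100 = 63.75

63.75%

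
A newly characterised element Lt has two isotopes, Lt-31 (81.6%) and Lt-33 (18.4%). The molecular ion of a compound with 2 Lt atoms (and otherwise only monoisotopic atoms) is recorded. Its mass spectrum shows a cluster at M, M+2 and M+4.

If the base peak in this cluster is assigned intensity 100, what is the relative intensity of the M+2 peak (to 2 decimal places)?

45.10

Term probabilities: M 0.6659, M+2 0.3003, M+4 0.0339. Base peak = M.
P(M) = C(2,0) × 0.816^2 × 0.184^0 = 1 × 0.665856 × 1.0000 = 0.665856 (base)
P(M+2) = C(2,1) × 0.816^1 × 0.184^1 = 2 × 0.8160 × 0.1840 = 0.300288
Relative intensity = 0.300288 / 0.665856 × 100 = 45.10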